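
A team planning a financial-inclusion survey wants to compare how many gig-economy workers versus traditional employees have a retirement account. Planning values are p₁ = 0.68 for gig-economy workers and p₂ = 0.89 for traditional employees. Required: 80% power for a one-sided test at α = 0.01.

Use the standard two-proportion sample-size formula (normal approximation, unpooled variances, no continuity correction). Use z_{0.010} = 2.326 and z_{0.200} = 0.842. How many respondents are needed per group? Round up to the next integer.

n = (z_α + z_β)² · [p₁(1−p₁) + p₂(1−p₂)] / (p₁ − p₂)²
  = (2.326 + 0.842)² · (0.68·0.32 + 0.89·0.11) / (-0.21)²
  = (3.168)² · (0.2176 + 0.0979) / 0.0441
  = 10.0362 · 0.3155 / 0.0441
  = 71.80
Round up → n = 72 per group.

n = 72 per group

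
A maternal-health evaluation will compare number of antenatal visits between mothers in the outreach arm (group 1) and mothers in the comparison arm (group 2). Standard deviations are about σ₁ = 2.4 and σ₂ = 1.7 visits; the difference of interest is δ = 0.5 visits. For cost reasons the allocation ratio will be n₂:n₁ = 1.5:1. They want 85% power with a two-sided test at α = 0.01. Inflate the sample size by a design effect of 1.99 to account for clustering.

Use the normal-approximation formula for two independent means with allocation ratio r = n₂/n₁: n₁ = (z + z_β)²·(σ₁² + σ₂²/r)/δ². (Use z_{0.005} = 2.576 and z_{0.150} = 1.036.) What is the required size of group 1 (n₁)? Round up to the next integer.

n₁ = (z_{α/2} + z_β)² · (σ₁² + σ₂²/r) / δ²
   = (2.576 + 1.036)² · (2.4² + 1.7²/1.5) / 0.5²
   = 13.0465 · (5.76 + 1.9267) / 0.25
   = 13.0465 · 7.6867 / 0.25
   = 401.14
Design effect: 1.99 × 401.14 = 798.26.
Round up → n₁ = 799; n₂ = r·n₁ = 1.5 × 799 = 1199.

n₁ = 799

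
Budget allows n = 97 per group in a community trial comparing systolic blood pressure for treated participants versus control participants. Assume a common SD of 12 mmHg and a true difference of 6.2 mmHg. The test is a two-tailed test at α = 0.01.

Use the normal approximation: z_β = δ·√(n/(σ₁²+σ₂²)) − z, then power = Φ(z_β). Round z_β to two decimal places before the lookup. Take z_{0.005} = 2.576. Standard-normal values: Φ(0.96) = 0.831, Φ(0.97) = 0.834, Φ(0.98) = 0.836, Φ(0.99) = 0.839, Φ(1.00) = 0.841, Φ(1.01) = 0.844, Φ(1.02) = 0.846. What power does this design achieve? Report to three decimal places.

z_β = δ·√(n/(σ₁²+σ₂²)) − z_{α/2}
    = 6.2 · √(97/288) − 2.576
    = 6.2 · 0.58035 − 2.576
    = 3.5982 − 2.576 = 1.0222 → 1.02
Power = Φ(1.02) = 0.846.

Power ≈ 0.846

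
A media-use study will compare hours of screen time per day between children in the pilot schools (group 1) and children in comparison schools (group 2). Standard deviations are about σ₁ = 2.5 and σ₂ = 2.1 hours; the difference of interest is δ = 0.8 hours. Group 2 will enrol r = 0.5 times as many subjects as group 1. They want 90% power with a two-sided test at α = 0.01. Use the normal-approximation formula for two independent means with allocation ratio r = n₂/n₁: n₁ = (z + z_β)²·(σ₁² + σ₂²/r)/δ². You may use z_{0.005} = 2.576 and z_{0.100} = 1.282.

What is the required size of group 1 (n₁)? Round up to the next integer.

n₁ = (z_{α/2} + z_β)² · (σ₁² + σ₂²/r) / δ²
   = (2.576 + 1.282)² · (2.5² + 2.1²/0.5) / 0.8²
   = 14.8842 · (6.25 + 8.82) / 0.64
   = 14.8842 · 15.07 / 0.64
   = 350.48
Round up → n₁ = 351; n₂ = r·n₁ = 0.5 × 351 = 176.

n₁ = 351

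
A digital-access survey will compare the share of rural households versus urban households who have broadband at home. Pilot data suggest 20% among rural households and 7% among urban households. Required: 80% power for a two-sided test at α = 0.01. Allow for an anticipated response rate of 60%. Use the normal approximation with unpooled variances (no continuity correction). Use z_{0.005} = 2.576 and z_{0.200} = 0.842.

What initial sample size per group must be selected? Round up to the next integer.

n = (z_{α/2} + z_β)² · [p₁(1−p₁) + p₂(1−p₂)] / (p₁ − p₂)²
  = (2.576 + 0.842)² · (0.20·0.80 + 0.07·0.93) / (0.13)²
  = (3.418)² · (0.1600 + 0.0651) / 0.0169
  = 11.6827 · 0.2251 / 0.0169
  = 155.61
Adjust for 60% response: 155.61 / 0.60 = 259.35.
Round up → n = 260 per group.

n = 260 per group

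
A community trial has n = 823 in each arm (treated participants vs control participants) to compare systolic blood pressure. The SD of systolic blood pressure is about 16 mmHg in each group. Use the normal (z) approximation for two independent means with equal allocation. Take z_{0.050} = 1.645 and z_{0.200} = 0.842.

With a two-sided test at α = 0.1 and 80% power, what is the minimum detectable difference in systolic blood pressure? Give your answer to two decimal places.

Minimum detectable difference ≈ 1.96 mmHg

δ = (z_{α/2} + z_β) · √((σ₁²+σ₂²)/n)
  = (1.645 + 0.842) · √(512/823)
  = 2.487 · √0.62211
  = 2.487 · 0.7887
  = 1.9616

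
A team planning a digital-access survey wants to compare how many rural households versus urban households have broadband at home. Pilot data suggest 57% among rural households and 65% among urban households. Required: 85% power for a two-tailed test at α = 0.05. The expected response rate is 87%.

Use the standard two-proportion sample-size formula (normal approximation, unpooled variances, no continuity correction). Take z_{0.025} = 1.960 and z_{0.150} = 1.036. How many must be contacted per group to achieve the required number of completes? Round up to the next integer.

n = (z_{α/2} + z_β)² · [p₁(1−p₁) + p₂(1−p₂)] / (p₁ − p₂)²
  = (1.960 + 1.036)² · (0.57·0.43 + 0.65·0.35) / (-0.08)²
  = (2.996)² · (0.2451 + 0.2275) / 0.0064
  = 8.9760 · 0.4726 / 0.0064
  = 662.82
Adjust for 87% response: 662.82 / 0.87 = 761.87.
Round up → n = 762 per group.

n = 762 per group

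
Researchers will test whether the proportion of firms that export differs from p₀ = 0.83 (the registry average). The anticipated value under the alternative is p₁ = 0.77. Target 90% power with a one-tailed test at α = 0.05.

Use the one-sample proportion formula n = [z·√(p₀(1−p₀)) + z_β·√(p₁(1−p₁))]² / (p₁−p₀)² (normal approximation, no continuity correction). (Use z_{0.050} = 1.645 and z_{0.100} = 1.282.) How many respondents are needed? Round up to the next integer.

n = [z_α·√(p₀q₀) + z_β·√(p₁q₁)]² / (p₁ − p₀)²
  = [1.645·√(0.83·0.17) + 1.282·√(0.77·0.23)]² / (-0.06)²
  = [1.645·0.3756 + 1.282·0.4208]² / 0.0036
  = [1.1574]² / 0.0036
  = 372.12
Round up → n = 373.

n = 373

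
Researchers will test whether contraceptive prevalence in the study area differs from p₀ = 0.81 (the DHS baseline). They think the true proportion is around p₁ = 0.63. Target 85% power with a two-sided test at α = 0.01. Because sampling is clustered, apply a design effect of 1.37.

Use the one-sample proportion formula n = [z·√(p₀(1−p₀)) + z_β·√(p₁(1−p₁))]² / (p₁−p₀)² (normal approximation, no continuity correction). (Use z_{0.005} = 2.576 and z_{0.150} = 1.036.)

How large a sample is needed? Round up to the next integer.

n = 97

n = [z_{α/2}·√(p₀q₀) + z_β·√(p₁q₁)]² / (p₁ − p₀)²
  = [2.576·√(0.81·0.19) + 1.036·√(0.63·0.37)]² / (-0.18)²
  = [2.576·0.3923 + 1.036·0.4828]² / 0.0324
  = [1.5108]² / 0.0324
  = 70.44
Design effect: 1.37 × 70.44 = 96.51.
Round up → n = 97.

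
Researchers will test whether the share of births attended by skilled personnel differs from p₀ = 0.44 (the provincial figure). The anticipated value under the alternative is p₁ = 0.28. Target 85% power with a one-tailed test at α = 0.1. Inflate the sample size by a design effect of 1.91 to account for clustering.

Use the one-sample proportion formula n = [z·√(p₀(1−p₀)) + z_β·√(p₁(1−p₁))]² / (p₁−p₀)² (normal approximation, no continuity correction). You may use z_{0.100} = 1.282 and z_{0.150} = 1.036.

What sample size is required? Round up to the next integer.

n = 91

n = [z_α·√(p₀q₀) + z_β·√(p₁q₁)]² / (p₁ − p₀)²
  = [1.282·√(0.44·0.56) + 1.036·√(0.28·0.72)]² / (-0.16)²
  = [1.282·0.4964 + 1.036·0.4490]² / 0.0256
  = [1.1015]² / 0.0256
  = 47.40
Design effect: 1.91 × 47.40 = 90.53.
Round up → n = 91.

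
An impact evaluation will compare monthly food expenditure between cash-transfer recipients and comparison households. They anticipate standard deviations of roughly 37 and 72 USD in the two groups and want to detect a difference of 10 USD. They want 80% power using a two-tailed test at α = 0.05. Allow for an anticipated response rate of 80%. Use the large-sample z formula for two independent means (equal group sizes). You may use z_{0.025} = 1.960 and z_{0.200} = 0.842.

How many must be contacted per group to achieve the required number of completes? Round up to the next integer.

n = (z_{α/2} + z_β)² · (σ₁² + σ₂²) / δ²
  = (1.960 + 0.842)² · (37² + 72² = 6553) / 10²
  = 7.8512 · 6553 / 100
  = 514.49
Adjust for 80% response: 514.49 / 0.80 = 643.11.
Round up → n = 644 per group.

n = 644 per group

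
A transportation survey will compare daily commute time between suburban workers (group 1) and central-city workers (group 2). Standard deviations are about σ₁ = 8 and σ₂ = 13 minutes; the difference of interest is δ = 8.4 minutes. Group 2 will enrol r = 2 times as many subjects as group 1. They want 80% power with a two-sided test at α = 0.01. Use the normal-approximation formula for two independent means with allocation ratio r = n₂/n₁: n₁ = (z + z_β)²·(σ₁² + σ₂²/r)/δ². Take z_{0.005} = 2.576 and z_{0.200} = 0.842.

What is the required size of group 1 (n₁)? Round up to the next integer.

n₁ = (z_{α/2} + z_β)² · (σ₁² + σ₂²/r) / δ²
   = (2.576 + 0.842)² · (8² + 13²/2) / 8.4²
   = 11.6827 · (64 + 84.5) / 70.56
   = 11.6827 · 148.5 / 70.56
   = 24.59
Round up → n₁ = 25; n₂ = r·n₁ = 2 × 25 = 50.

n₁ = 25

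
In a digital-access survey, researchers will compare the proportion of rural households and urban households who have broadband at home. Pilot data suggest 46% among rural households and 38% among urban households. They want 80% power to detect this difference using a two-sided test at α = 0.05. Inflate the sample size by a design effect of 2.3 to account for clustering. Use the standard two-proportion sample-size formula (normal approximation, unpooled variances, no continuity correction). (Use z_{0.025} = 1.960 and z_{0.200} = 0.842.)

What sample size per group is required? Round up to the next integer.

n = (z_{α/2} + z_β)² · [p₁(1−p₁) + p₂(1−p₂)] / (p₁ − p₂)²
  = (1.960 + 0.842)² · (0.46·0.54 + 0.38·0.62) / (0.08)²
  = (2.802)² · (0.2484 + 0.2356) / 0.0064
  = 7.8512 · 0.4840 / 0.0064
  = 593.75
Design effect: 2.3 × 593.75 = 1365.62.
Round up → n = 1366 per group.

n = 1366 per group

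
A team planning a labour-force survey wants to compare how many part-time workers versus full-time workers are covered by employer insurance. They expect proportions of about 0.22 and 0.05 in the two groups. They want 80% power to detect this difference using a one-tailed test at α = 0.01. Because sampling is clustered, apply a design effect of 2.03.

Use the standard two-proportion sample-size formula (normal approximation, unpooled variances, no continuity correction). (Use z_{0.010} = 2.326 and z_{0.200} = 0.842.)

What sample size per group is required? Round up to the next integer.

n = (z_α + z_β)² · [p₁(1−p₁) + p₂(1−p₂)] / (p₁ − p₂)²
  = (2.326 + 0.842)² · (0.22·0.78 + 0.05·0.95) / (0.17)²
  = (3.168)² · (0.1716 + 0.0475) / 0.0289
  = 10.0362 · 0.2191 / 0.0289
  = 76.09
Design effect: 2.03 × 76.09 = 154.46.
Round up → n = 155 per group.

n = 155 per group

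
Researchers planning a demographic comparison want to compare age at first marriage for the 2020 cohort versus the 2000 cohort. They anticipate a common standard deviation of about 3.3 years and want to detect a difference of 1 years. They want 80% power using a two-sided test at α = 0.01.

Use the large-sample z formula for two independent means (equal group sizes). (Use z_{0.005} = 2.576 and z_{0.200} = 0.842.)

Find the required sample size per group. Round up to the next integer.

n = (z_{α/2} + z_β)² · (σ₁² + σ₂²) / δ²
  = (2.576 + 0.842)² · (2·3.3² = 21.78) / 1²
  = 11.6827 · 21.78 / 1
  = 254.45
Round up → n = 255 per group.

n = 255 per group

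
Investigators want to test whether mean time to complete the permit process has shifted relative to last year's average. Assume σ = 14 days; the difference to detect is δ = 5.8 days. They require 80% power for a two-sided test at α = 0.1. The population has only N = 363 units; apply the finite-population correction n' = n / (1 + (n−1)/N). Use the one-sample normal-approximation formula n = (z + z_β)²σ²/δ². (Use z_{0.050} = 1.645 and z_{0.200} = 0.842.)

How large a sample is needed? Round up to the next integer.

n = 33

n = (z_{α/2} + z_β)² · σ² / δ²
  = (1.645 + 0.842)² · 14² / 5.8²
  = 6.1852 · 196 / 33.64
  = 36.04
Finite-population correction (N = 363): 36.04 / (1 + (36.04 − 1)/363) = 32.87.
Round up → n = 33.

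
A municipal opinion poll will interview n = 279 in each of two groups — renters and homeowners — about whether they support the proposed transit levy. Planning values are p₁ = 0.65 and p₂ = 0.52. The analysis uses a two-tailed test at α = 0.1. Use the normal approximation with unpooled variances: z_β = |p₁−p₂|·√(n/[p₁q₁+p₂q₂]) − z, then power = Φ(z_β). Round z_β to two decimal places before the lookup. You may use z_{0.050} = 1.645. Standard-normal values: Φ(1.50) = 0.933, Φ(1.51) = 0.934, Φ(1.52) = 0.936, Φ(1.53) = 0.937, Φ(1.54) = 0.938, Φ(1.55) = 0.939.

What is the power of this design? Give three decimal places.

z_β = |p₁−p₂|·√(n/[p₁q₁+p₂q₂]) − z_{α/2}
    = 0.13 · √(279/0.4771) − 1.645
    = 0.13 · 24.1823 − 1.645
    = 3.1437 − 1.645 = 1.4987 → 1.50
Power = Φ(1.50) = 0.933.

Power ≈ 0.933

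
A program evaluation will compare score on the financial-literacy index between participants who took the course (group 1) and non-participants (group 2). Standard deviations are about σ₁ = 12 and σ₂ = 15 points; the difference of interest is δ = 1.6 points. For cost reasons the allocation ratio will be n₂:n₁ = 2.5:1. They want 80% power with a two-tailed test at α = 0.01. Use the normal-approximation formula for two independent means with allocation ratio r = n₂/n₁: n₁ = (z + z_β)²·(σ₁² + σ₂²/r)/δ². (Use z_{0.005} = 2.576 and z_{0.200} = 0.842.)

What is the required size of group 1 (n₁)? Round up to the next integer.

n₁ = 1068

n₁ = (z_{α/2} + z_β)² · (σ₁² + σ₂²/r) / δ²
   = (2.576 + 0.842)² · (12² + 15²/2.5) / 1.6²
   = 11.6827 · (144 + 90) / 2.56
   = 11.6827 · 234 / 2.56
   = 1067.87
Round up → n₁ = 1068; n₂ = r·n₁ = 2.5 × 1068 = 2670.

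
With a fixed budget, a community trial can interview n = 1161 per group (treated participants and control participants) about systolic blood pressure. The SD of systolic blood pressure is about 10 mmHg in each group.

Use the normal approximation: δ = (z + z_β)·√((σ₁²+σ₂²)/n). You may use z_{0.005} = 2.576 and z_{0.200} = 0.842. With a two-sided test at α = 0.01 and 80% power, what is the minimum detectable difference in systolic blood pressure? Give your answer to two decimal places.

Minimum detectable difference ≈ 1.42 mmHg

δ = (z_{α/2} + z_β) · √((σ₁²+σ₂²)/n)
  = (2.576 + 0.842) · √(200/1161)
  = 3.418 · √0.17227
  = 3.418 · 0.4150
  = 1.4186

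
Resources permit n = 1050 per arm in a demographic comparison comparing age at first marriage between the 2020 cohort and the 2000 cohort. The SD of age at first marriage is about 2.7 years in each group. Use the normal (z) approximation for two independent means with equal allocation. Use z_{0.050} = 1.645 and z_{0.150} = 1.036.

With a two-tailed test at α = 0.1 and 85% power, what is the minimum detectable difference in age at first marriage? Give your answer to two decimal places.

δ = (z_{α/2} + z_β) · √((σ₁²+σ₂²)/n)
  = (1.645 + 1.036) · √(14.58/1050)
  = 2.681 · √0.01389
  = 2.681 · 0.1178
  = 0.3159

Minimum detectable difference ≈ 0.32 years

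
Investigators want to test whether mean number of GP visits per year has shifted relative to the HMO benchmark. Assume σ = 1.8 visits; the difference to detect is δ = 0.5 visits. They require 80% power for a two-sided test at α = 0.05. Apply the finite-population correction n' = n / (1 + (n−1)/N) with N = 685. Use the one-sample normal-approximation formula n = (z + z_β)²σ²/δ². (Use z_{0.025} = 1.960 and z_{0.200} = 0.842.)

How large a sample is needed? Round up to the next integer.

n = 89

n = (z_{α/2} + z_β)² · σ² / δ²
  = (1.960 + 0.842)² · 1.8² / 0.5²
  = 7.8512 · 3.24 / 0.25
  = 101.75
Finite-population correction (N = 685): 101.75 / (1 + (101.75 − 1)/685) = 88.70.
Round up → n = 89.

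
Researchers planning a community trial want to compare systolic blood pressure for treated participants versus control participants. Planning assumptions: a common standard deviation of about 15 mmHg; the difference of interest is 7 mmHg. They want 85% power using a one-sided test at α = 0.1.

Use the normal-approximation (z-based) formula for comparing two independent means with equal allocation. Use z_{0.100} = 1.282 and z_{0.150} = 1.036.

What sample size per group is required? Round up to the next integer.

n = (z_α + z_β)² · (σ₁² + σ₂²) / δ²
  = (1.282 + 1.036)² · (2·15² = 450) / 7²
  = 5.3731 · 450 / 49
  = 49.35
Round up → n = 50 per group.

n = 50 per group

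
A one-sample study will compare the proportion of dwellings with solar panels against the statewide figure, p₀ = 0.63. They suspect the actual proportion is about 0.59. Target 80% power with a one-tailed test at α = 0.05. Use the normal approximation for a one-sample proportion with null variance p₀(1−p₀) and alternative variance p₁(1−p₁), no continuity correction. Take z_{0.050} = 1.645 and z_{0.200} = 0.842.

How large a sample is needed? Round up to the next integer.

n = [z_α·√(p₀q₀) + z_β·√(p₁q₁)]² / (p₁ − p₀)²
  = [1.645·√(0.63·0.37) + 0.842·√(0.59·0.41)]² / (-0.04)²
  = [1.645·0.4828 + 0.842·0.4918]² / 0.0016
  = [1.2083]² / 0.0016
  = 912.55
Round up → n = 913.

n = 913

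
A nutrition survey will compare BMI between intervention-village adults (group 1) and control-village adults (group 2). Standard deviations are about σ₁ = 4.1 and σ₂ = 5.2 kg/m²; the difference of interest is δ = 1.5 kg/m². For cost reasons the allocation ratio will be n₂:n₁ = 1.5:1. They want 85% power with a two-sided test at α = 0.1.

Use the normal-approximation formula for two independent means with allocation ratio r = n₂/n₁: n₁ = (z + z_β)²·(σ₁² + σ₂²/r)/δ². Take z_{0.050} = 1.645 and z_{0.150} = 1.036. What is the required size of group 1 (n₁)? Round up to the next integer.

n₁ = (z_{α/2} + z_β)² · (σ₁² + σ₂²/r) / δ²
   = (1.645 + 1.036)² · (4.1² + 5.2²/1.5) / 1.5²
   = 7.1878 · (16.81 + 18.0267) / 2.25
   = 7.1878 · 34.8367 / 2.25
   = 111.29
Round up → n₁ = 112; n₂ = r·n₁ = 1.5 × 112 = 168.

n₁ = 112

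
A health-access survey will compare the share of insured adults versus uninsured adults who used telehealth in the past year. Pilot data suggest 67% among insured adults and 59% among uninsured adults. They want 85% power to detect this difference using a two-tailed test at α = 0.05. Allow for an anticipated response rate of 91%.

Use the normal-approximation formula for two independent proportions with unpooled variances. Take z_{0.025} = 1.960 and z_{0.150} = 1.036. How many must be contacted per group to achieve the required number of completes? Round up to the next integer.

n = (z_{α/2} + z_β)² · [p₁(1−p₁) + p₂(1−p₂)] / (p₁ − p₂)²
  = (1.960 + 1.036)² · (0.67·0.33 + 0.59·0.41) / (0.08)²
  = (2.996)² · (0.2211 + 0.2419) / 0.0064
  = 8.9760 · 0.4630 / 0.0064
  = 649.36
Adjust for 91% response: 649.36 / 0.91 = 713.58.
Round up → n = 714 per group.

n = 714 per group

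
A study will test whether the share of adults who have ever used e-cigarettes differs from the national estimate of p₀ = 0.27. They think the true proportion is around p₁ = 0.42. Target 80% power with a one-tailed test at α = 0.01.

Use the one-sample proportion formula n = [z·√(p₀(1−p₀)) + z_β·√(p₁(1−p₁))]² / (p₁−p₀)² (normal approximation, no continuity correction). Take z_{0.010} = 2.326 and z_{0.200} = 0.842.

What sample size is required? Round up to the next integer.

n = [z_α·√(p₀q₀) + z_β·√(p₁q₁)]² / (p₁ − p₀)²
  = [2.326·√(0.27·0.73) + 0.842·√(0.42·0.58)]² / (0.15)²
  = [2.326·0.4440 + 0.842·0.4936]² / 0.0225
  = [1.4482]² / 0.0225
  = 93.22
Round up → n = 94.

n = 94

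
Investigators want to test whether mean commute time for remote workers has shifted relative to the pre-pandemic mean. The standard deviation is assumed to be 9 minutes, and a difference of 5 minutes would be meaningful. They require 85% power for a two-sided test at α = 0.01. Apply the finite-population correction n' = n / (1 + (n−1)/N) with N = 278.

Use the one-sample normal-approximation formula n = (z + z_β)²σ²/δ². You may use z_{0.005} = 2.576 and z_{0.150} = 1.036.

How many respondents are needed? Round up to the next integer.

n = 37

n = (z_{α/2} + z_β)² · σ² / δ²
  = (2.576 + 1.036)² · 9² / 5²
  = 13.0465 · 81 / 25
  = 42.27
Finite-population correction (N = 278): 42.27 / (1 + (42.27 − 1)/278) = 36.81.
Round up → n = 37.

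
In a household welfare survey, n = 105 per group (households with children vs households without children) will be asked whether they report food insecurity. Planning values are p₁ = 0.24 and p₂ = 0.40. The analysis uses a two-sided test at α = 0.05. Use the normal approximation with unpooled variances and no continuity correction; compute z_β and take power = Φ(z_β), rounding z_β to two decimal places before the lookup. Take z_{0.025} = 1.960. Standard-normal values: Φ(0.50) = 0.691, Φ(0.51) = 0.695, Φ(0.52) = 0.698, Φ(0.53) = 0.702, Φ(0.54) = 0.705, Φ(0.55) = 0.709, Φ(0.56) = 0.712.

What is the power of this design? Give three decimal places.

Power ≈ 0.712

z_β = |p₁−p₂|·√(n/[p₁q₁+p₂q₂]) − z_{α/2}
    = 0.16 · √(105/0.4224) − 1.960
    = 0.16 · 15.7664 − 1.960
    = 2.5226 − 1.960 = 0.5626 → 0.56
Power = Φ(0.56) = 0.712.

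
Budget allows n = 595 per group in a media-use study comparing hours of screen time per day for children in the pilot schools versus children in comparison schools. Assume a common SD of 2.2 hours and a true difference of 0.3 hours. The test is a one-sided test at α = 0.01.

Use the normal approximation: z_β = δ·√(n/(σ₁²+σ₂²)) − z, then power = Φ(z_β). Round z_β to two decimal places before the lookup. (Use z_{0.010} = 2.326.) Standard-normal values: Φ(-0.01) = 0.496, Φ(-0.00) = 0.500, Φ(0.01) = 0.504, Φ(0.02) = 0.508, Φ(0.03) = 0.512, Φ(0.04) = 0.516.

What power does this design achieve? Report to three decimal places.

Power ≈ 0.512

z_β = δ·√(n/(σ₁²+σ₂²)) − z_α
    = 0.3 · √(595/9.68) − 2.326
    = 0.3 · 7.84009 − 2.326
    = 2.3520 − 2.326 = 0.0260 → 0.03
Power = Φ(0.03) = 0.512.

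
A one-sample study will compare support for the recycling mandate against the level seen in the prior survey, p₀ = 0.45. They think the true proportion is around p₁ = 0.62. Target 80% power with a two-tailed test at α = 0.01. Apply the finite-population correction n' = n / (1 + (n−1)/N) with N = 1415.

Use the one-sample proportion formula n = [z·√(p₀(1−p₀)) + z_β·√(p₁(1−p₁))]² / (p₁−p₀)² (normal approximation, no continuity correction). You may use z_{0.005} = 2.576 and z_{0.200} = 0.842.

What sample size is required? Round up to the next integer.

n = 93

n = [z_{α/2}·√(p₀q₀) + z_β·√(p₁q₁)]² / (p₁ − p₀)²
  = [2.576·√(0.45·0.55) + 0.842·√(0.62·0.38)]² / (0.17)²
  = [2.576·0.4975 + 0.842·0.4854]² / 0.0289
  = [1.6902]² / 0.0289
  = 98.85
Finite-population correction (N = 1415): 98.85 / (1 + (98.85 − 1)/1415) = 92.46.
Round up → n = 93.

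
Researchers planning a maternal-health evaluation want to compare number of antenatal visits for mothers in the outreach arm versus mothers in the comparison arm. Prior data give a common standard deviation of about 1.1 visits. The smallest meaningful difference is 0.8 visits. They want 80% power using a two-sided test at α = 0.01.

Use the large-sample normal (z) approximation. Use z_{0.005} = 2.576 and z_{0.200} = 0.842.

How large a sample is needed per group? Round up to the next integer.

n = (z_{α/2} + z_β)² · (σ₁² + σ₂²) / δ²
  = (2.576 + 0.842)² · (2·1.1² = 2.42) / 0.8²
  = 11.6827 · 2.42 / 0.64
  = 44.18
Round up → n = 45 per group.

n = 45 per group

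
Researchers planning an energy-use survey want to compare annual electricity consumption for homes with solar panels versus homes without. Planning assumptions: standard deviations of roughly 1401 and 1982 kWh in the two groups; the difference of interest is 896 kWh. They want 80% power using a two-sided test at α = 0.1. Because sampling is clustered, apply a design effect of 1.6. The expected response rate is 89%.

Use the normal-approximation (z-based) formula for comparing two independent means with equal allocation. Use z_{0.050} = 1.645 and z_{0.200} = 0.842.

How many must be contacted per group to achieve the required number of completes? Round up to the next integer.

n = 82 per group

n = (z_{α/2} + z_β)² · (σ₁² + σ₂²) / δ²
  = (1.645 + 0.842)² · (1401² + 1982² = 5891125) / 896²
  = 6.1852 · 5891125 / 802816
  = 45.39
Design effect: 1.6 × 45.39 = 72.62.
Adjust for 89% response: 72.62 / 0.89 = 81.60.
Round up → n = 82 per group.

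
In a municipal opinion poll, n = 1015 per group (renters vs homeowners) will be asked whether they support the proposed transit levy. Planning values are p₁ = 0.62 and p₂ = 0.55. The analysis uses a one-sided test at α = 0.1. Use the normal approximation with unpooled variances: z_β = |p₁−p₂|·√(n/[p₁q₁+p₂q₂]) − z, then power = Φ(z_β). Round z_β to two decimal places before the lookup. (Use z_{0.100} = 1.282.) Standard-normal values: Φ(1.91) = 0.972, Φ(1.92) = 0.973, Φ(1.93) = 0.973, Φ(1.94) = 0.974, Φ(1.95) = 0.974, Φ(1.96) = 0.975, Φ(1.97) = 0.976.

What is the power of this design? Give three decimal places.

z_β = |p₁−p₂|·√(n/[p₁q₁+p₂q₂]) − z_α
    = 0.07 · √(1015/0.4831) − 1.282
    = 0.07 · 45.8368 − 1.282
    = 3.2086 − 1.282 = 1.9266 → 1.93
Power = Φ(1.93) = 0.973.

Power ≈ 0.973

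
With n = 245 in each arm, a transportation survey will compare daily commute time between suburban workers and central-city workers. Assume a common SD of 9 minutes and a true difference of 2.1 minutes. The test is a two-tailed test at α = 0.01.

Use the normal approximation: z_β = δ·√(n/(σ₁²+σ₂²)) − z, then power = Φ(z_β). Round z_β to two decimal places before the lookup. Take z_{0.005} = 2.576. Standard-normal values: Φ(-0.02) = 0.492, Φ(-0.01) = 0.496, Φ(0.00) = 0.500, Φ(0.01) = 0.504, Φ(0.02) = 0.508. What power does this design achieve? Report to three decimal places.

Power ≈ 0.504

z_β = δ·√(n/(σ₁²+σ₂²)) − z_{α/2}
    = 2.1 · √(245/162) − 2.576
    = 2.1 · 1.22977 − 2.576
    = 2.5825 − 2.576 = 0.0065 → 0.01
Power = Φ(0.01) = 0.504.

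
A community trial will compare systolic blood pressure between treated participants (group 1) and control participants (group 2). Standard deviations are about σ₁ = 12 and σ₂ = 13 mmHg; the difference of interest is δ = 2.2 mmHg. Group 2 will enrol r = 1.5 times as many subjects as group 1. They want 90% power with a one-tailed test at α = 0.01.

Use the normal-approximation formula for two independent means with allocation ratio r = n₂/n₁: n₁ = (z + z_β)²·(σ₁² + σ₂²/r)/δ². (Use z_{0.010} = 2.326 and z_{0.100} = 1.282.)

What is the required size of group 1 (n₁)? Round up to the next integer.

n₁ = 691

n₁ = (z_α + z_β)² · (σ₁² + σ₂²/r) / δ²
   = (2.326 + 1.282)² · (12² + 13²/1.5) / 2.2²
   = 13.0177 · (144 + 112.6667) / 4.84
   = 13.0177 · 256.6667 / 4.84
   = 690.33
Round up → n₁ = 691; n₂ = r·n₁ = 1.5 × 691 = 1037.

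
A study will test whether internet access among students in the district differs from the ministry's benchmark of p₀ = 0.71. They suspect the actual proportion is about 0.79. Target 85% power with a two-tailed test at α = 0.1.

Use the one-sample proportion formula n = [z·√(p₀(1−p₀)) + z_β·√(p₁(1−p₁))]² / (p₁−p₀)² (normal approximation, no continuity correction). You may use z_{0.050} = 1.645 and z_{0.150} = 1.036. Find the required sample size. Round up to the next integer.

n = 214

n = [z_{α/2}·√(p₀q₀) + z_β·√(p₁q₁)]² / (p₁ − p₀)²
  = [1.645·√(0.71·0.29) + 1.036·√(0.79·0.21)]² / (0.08)²
  = [1.645·0.4538 + 1.036·0.4073]² / 0.0064
  = [1.1684]² / 0.0064
  = 213.31
Round up → n = 214.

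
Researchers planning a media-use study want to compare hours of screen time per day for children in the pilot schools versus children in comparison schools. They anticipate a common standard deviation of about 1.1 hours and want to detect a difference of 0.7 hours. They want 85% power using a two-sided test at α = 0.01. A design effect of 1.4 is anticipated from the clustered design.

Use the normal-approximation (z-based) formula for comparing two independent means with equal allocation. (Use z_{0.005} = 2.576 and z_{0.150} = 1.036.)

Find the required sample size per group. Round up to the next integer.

n = (z_{α/2} + z_β)² · (σ₁² + σ₂²) / δ²
  = (2.576 + 1.036)² · (2·1.1² = 2.42) / 0.7²
  = 13.0465 · 2.42 / 0.49
  = 64.43
Design effect: 1.4 × 64.43 = 90.21.
Round up → n = 91 per group.

n = 91 per group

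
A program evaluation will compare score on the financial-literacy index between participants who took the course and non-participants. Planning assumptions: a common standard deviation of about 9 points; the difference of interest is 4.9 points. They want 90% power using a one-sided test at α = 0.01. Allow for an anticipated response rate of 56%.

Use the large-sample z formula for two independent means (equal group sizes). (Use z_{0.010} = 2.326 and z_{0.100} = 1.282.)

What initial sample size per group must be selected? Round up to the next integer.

n = 157 per group

n = (z_α + z_β)² · (σ₁² + σ₂²) / δ²
  = (2.326 + 1.282)² · (2·9² = 162) / 4.9²
  = 13.0177 · 162 / 24.01
  = 87.83
Adjust for 56% response: 87.83 / 0.56 = 156.84.
Round up → n = 157 per group.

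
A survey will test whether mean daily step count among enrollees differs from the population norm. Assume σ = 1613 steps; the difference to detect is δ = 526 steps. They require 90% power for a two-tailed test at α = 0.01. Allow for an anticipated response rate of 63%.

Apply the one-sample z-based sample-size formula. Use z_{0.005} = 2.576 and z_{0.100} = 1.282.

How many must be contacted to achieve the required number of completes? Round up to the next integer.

n = 223

n = (z_{α/2} + z_β)² · σ² / δ²
  = (2.576 + 1.282)² · 1613² / 526²
  = 14.8842 · 2601769 / 276676
  = 139.97
Adjust for 63% response: 139.97 / 0.63 = 222.17.
Round up → n = 223.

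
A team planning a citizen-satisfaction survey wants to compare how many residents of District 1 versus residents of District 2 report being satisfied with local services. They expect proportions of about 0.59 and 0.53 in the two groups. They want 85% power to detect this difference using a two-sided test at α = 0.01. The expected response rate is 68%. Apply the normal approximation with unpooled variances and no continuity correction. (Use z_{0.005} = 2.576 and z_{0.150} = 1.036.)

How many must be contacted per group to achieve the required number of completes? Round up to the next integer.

n = 2617 per group

n = (z_{α/2} + z_β)² · [p₁(1−p₁) + p₂(1−p₂)] / (p₁ − p₂)²
  = (2.576 + 1.036)² · (0.59·0.41 + 0.53·0.47) / (0.06)²
  = (3.612)² · (0.2419 + 0.2491) / 0.0036
  = 13.0465 · 0.4910 / 0.0036
  = 1779.40
Adjust for 68% response: 1779.40 / 0.68 = 2616.77.
Round up → n = 2617 per group.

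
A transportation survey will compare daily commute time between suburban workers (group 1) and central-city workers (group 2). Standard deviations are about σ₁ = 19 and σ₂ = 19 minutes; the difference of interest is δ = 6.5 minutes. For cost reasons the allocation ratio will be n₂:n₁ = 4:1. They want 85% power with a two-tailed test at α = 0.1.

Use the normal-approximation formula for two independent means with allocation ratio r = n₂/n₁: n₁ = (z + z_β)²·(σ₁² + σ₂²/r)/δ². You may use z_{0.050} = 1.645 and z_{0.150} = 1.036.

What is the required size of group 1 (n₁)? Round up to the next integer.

n₁ = (z_{α/2} + z_β)² · (σ₁² + σ₂²/r) / δ²
   = (1.645 + 1.036)² · (19² + 19²/4) / 6.5²
   = 7.1878 · (361 + 90.25) / 42.25
   = 7.1878 · 451.25 / 42.25
   = 76.77
Round up → n₁ = 77; n₂ = r·n₁ = 4 × 77 = 308.

n₁ = 77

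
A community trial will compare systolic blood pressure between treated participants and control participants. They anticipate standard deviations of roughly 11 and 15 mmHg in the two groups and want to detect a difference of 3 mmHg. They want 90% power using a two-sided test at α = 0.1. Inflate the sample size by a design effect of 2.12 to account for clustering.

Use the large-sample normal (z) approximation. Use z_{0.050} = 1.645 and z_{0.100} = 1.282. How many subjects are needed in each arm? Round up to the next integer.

n = (z_{α/2} + z_β)² · (σ₁² + σ₂²) / δ²
  = (1.645 + 1.282)² · (11² + 15² = 346) / 3²
  = 8.5673 · 346 / 9
  = 329.37
Design effect: 2.12 × 329.37 = 698.26.
Round up → n = 699 per group.

n = 699 per group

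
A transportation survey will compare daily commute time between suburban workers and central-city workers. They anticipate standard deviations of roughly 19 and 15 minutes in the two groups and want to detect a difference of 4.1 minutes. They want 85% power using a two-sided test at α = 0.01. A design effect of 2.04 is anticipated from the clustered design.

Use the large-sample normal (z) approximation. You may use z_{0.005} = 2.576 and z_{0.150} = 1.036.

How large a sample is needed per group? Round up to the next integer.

n = (z_{α/2} + z_β)² · (σ₁² + σ₂²) / δ²
  = (2.576 + 1.036)² · (19² + 15² = 586) / 4.1²
  = 13.0465 · 586 / 16.81
  = 454.81
Design effect: 2.04 × 454.81 = 927.80.
Round up → n = 928 per group.

n = 928 per group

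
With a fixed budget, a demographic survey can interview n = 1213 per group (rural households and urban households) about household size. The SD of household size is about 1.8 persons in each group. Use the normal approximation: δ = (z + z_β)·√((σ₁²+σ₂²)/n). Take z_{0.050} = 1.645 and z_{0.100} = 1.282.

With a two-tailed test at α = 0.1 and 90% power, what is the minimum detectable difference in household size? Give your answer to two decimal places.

Minimum detectable difference ≈ 0.21 persons

δ = (z_{α/2} + z_β) · √((σ₁²+σ₂²)/n)
  = (1.645 + 1.282) · √(6.48/1213)
  = 2.927 · √0.00534
  = 2.927 · 0.0731
  = 0.2139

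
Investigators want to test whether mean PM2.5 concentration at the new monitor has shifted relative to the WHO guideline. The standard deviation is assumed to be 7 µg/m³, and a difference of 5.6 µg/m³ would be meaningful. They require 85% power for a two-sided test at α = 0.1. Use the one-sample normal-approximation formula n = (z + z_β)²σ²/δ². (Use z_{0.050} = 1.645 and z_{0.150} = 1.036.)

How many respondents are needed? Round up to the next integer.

n = 12

n = (z_{α/2} + z_β)² · σ² / δ²
  = (1.645 + 1.036)² · 7² / 5.6²
  = 7.1878 · 49 / 31.36
  = 11.23
Round up → n = 12.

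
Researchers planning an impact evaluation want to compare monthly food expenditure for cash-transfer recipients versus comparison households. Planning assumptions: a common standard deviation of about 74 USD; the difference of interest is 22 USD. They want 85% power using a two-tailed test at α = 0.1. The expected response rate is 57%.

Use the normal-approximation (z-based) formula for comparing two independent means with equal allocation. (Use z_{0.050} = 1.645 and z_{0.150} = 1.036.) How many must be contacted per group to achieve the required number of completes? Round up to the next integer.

n = 286 per group

n = (z_{α/2} + z_β)² · (σ₁² + σ₂²) / δ²
  = (1.645 + 1.036)² · (2·74² = 10952) / 22²
  = 7.1878 · 10952 / 484
  = 162.65
Adjust for 57% response: 162.65 / 0.57 = 285.34.
Round up → n = 286 per group.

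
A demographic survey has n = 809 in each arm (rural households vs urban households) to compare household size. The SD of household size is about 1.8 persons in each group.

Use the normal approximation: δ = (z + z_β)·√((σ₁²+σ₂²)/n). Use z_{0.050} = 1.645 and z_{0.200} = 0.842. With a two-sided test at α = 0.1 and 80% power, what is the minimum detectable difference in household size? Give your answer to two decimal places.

δ = (z_{α/2} + z_β) · √((σ₁²+σ₂²)/n)
  = (1.645 + 0.842) · √(6.48/809)
  = 2.487 · √0.00801
  = 2.487 · 0.0895
  = 0.2226

Minimum detectable difference ≈ 0.22 persons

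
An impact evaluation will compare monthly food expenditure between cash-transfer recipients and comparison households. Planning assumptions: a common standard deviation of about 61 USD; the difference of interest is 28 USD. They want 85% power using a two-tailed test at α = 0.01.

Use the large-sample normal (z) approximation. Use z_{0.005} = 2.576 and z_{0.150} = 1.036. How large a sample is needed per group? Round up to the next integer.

n = (z_{α/2} + z_β)² · (σ₁² + σ₂²) / δ²
  = (2.576 + 1.036)² · (2·61² = 7442) / 28²
  = 13.0465 · 7442 / 784
  = 123.84
Round up → n = 124 per group.

n = 124 per group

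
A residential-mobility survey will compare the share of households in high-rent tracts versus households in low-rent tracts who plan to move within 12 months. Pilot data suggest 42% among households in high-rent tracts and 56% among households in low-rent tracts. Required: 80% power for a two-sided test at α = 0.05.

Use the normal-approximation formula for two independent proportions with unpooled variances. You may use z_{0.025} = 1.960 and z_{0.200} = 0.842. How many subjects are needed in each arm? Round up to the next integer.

n = 197 per group

n = (z_{α/2} + z_β)² · [p₁(1−p₁) + p₂(1−p₂)] / (p₁ − p₂)²
  = (1.960 + 0.842)² · (0.42·0.58 + 0.56·0.44) / (-0.14)²
  = (2.802)² · (0.2436 + 0.2464) / 0.0196
  = 7.8512 · 0.4900 / 0.0196
  = 196.28
Round up → n = 197 per group.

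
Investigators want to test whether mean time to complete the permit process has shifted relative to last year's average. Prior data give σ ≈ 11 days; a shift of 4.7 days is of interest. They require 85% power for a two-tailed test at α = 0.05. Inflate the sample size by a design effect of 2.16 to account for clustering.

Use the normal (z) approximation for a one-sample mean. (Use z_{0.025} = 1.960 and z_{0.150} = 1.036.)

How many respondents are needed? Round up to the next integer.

n = 107

n = (z_{α/2} + z_β)² · σ² / δ²
  = (1.960 + 1.036)² · 11² / 4.7²
  = 8.9760 · 121 / 22.09
  = 49.17
Design effect: 2.16 × 49.17 = 106.20.
Round up → n = 107.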